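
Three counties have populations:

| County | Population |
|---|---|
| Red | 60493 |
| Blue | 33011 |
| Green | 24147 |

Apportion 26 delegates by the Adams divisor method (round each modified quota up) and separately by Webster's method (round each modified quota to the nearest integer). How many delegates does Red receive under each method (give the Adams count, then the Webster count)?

Adams: Red 13, Blue 7, Green 6.
Webster: Red 14, Blue 7, Green 5.
Red gets 13 under Adams and 14 under Webster.

13 and 14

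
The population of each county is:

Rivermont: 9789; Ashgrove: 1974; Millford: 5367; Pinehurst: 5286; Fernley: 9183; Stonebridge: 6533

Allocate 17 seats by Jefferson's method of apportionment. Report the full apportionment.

Standard divisor 38132/17 ≈ 2243.059; standard quotas: Rivermont 4.364, Ashgrove 0.880, Millford 2.393, Pinehurst 2.357, Fernley 4.094, Stonebridge 2.913.
Rounding down gives 4, 0, 2, 2, 4, 2 = 14 seats, so the divisor must be adjusted.
With modified divisor 1900: modified quotas Rivermont 5.152, Ashgrove 1.039, Millford 2.825, Pinehurst 2.782, Fernley 4.833, Stonebridge 3.438.
Rounding down: Rivermont 5, Ashgrove 1, Millford 2, Pinehurst 2, Fernley 4, Stonebridge 3 (total 17).

Rivermont=5, Ashgrove=1, Millford=2, Pinehurst=2, Fernley=4, Stonebridge=3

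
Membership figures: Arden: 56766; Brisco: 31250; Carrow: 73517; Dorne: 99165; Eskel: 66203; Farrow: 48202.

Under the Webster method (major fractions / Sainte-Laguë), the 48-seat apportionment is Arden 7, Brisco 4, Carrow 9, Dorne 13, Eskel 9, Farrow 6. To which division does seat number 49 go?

Priority for the next seat is population ÷ (current seats + 0.5).
Priorities: Arden 7568.800, Brisco 6944.444, Carrow 7738.632, Dorne 7345.556, Eskel 6968.737, Farrow 7415.692.
Highest priority: Carrow.

Carrow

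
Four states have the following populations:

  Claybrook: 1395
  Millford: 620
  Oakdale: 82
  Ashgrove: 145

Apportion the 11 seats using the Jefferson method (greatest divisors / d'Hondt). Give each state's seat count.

Claybrook: 8, Millford: 3, Oakdale: 0, Ashgrove: 0

Standard divisor 2242/11 ≈ 203.818; standard quotas: Claybrook 6.844, Millford 3.042, Oakdale 0.402, Ashgrove 0.711.
Rounding down gives 6, 3, 0, 0 = 9 seats, so the divisor must be adjusted.
With modified divisor 160: modified quotas Claybrook 8.719, Millford 3.875, Oakdale 0.512, Ashgrove 0.906.
Rounding down: Claybrook 8, Millford 3, Oakdale 0, Ashgrove 0 (total 11).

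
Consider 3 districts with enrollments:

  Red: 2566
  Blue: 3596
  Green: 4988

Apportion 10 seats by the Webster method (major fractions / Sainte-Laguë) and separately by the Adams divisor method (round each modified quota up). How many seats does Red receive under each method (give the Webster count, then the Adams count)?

2 and 3

Webster: Red 2, Blue 3, Green 5.
Adams: Red 3, Blue 3, Green 4.
Red gets 2 under Webster and 3 under Adams.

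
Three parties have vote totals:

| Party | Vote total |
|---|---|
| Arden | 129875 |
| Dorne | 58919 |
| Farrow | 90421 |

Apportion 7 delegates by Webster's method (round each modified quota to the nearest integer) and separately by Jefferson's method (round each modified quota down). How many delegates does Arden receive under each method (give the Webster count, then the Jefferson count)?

Webster: Arden 3, Dorne 2, Farrow 2.
Jefferson: Arden 4, Dorne 1, Farrow 2.
Arden gets 3 under Webster and 4 under Jefferson.

3 and 4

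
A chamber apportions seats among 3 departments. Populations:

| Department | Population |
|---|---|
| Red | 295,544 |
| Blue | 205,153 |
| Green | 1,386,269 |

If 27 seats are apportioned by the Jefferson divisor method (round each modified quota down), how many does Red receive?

Standard divisor 1886966/27 ≈ 69887.63; standard quotas: Red 4.229, Blue 2.935, Green 19.836.
Rounding down gives 4, 2, 19 = 25 seats, so the divisor must be adjusted.
With modified divisor 67200: modified quotas Red 4.398, Blue 3.053, Green 20.629.
Rounding down: Red 4, Blue 3, Green 20 (total 27).
Red receives 4.

4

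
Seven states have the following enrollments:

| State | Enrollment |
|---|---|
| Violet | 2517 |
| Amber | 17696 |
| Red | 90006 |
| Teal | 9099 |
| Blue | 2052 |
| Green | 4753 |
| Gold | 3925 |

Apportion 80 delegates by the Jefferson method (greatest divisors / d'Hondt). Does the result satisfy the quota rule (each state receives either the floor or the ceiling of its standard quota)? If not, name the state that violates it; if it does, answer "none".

Standard quotas: Violet 1.548, Amber 10.886, Red 55.368, Teal 5.597, Blue 1.262, Green 2.924, Gold 2.414.
Jefferson allocation: Violet 1, Amber 11, Red 57, Teal 5, Blue 1, Green 3, Gold 2.
Red has quota 55.368 (lower 55, upper 56) but receives 57 — outside the quota interval.

Red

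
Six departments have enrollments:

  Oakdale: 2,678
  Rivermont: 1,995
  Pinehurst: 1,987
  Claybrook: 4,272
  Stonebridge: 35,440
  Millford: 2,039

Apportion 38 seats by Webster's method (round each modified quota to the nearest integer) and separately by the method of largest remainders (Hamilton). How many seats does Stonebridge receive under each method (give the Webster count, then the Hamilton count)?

Webster: Oakdale 2, Rivermont 2, Pinehurst 2, Claybrook 3, Stonebridge 27, Millford 2.
Hamilton: Oakdale 2, Rivermont 2, Pinehurst 1, Claybrook 3, Stonebridge 28, Millford 2.
Stonebridge gets 27 under Webster and 28 under Hamilton.

27 and 28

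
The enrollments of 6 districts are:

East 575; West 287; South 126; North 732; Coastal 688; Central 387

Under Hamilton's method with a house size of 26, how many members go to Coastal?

Standard divisor: 2795 ÷ 26 ≈ 107.5.
Standard quotas: East 5.349, West 2.670, South 1.172, North 6.809, Coastal 6.400, Central 3.600.
Lower quotas: East 5, West 2, South 1, North 6, Coastal 6, Central 3 (sum 23, leaving 3 seats).
Remainders in descending order: North 0.809, West 0.670, Central 0.600, Coastal 0.400, East 0.349, South 0.172.
The surplus seats go to North, West, Central.
Coastal receives 6.

6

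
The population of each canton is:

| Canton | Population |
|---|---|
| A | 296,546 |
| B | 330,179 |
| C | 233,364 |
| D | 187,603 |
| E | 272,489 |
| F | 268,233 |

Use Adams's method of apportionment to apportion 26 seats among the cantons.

A 5, B 5, C 4, D 3, E 5, F 4

Standard divisor 1588414/26 ≈ 61092.846; standard quotas: A 4.854, B 5.405, C 3.820, D 3.071, E 4.460, F 4.391.
Rounding up gives 5, 6, 4, 4, 5, 5 = 29 seats, so the divisor must be adjusted.
With modified divisor 67600: modified quotas A 4.387, B 4.884, C 3.452, D 2.775, E 4.031, F 3.968.
Rounding up: A 5, B 5, C 4, D 3, E 5, F 4 (total 26).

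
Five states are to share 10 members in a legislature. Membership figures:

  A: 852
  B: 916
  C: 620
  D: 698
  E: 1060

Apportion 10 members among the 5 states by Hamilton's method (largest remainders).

The standard divisor is 4146/10 ≈ 414.6.
Standard quotas: A 2.055, B 2.209, C 1.495, D 1.684, E 2.557.
Lower quotas: A 2, B 2, C 1, D 1, E 2 (sum 8, leaving 2 seats).
Remainders in descending order: D 0.684, E 0.557, C 0.495, B 0.209, A 0.055.
The surplus seats go to D, E.

A: 2, B: 2, C: 1, D: 2, E: 3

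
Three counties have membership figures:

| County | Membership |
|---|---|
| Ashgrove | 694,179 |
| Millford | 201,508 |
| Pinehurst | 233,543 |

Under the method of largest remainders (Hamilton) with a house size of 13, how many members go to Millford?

The standard divisor is 1129230/13 ≈ 86863.846.
Standard quotas: Ashgrove 7.9916, Millford 2.3198, Pinehurst 2.6886.
Lower quotas: Ashgrove 7, Millford 2, Pinehurst 2 (sum 11, leaving 2 seats).
Remainders in descending order: Ashgrove 0.9916, Pinehurst 0.6886, Millford 0.3198.
The surplus seats go to Ashgrove, Pinehurst.
Millford receives 2.

2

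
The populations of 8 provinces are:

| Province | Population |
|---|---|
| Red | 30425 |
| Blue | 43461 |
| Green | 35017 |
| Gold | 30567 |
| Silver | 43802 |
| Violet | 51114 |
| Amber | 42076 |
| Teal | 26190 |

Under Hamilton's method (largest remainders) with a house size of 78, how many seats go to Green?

Total 302652; standard divisor 302652/78 ≈ 3880.154.
Standard quotas: Red 7.8412, Blue 11.2008, Green 9.0246, Gold 7.8778, Silver 11.2887, Violet 13.1732, Amber 10.8439, Teal 6.7497.
Lower quotas: Red 7, Blue 11, Green 9, Gold 7, Silver 11, Violet 13, Amber 10, Teal 6 (sum 74, leaving 4 seats).
Remainders in descending order: Gold 0.8778, Amber 0.8439, Red 0.8412, Teal 0.7497, Silver 0.2887, Blue 0.2008, Violet 0.1732, Green 0.0246.
The surplus seats go to Gold, Amber, Red, Teal.
Green receives 9.

9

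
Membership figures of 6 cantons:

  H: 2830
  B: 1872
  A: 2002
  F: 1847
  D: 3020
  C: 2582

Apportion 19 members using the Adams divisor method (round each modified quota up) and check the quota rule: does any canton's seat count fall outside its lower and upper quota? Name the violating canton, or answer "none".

none

Standard quotas: H 3.799, B 2.513, A 2.688, F 2.480, D 4.054, C 3.466.
Adams allocation: H 4, B 3, A 3, F 2, D 4, C 3.
Every allocation lies between the lower and upper quota.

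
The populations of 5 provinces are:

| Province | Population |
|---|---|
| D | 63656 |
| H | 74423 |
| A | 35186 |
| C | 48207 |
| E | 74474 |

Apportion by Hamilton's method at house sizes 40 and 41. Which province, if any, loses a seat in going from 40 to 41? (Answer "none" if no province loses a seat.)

At 40 seats: D 9, H 10, A 5, C 6, E 10.
At 41 seats: D 9, H 10, A 5, C 7, E 10.
No province's allocation decreased.

none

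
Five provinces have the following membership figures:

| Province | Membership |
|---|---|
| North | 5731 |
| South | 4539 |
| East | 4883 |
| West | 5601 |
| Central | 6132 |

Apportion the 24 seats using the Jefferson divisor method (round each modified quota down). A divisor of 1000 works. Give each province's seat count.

North=5; South=4; East=4; West=5; Central=6

With modified divisor 1000: modified quotas North 5.731, South 4.539, East 4.883, West 5.601, Central 6.132.
Rounding down: North 5, South 4, East 4, West 5, Central 6 (total 24).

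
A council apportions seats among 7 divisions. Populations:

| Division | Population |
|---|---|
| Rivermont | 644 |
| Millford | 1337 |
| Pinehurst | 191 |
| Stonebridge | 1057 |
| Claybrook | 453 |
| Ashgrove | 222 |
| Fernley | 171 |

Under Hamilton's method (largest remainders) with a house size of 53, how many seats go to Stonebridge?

The standard divisor is 4075/53 ≈ 76.887.
Standard quotas: Rivermont 8.376, Millford 17.389, Pinehurst 2.484, Stonebridge 13.747, Claybrook 5.892, Ashgrove 2.887, Fernley 2.224.
Lower quotas: Rivermont 8, Millford 17, Pinehurst 2, Stonebridge 13, Claybrook 5, Ashgrove 2, Fernley 2 (sum 49, leaving 4 seats).
Remainders in descending order: Claybrook 0.892, Ashgrove 0.887, Stonebridge 0.747, Pinehurst 0.484, Millford 0.389, Rivermont 0.376, Fernley 0.224.
Largest remainders: Claybrook, Ashgrove, Stonebridge, Pinehurst receive the extra seats.
Stonebridge receives 14.

14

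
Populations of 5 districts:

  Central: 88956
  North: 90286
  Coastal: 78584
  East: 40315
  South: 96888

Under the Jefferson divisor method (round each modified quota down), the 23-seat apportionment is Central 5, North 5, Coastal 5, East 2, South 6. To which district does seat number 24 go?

Priority for the next seat is population ÷ (current seats + 1).
Priorities: Central 14826.000, North 15047.667, Coastal 13097.333, East 13438.333, South 13841.143.
Highest priority: North.

North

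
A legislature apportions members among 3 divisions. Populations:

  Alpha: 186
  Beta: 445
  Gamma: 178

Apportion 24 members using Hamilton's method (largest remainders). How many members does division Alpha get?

6

The standard divisor is 809/24 ≈ 33.708.
Standard quotas: Alpha 5.518, Beta 13.201, Gamma 5.281.
Lower quotas: Alpha 5, Beta 13, Gamma 5 (sum 23, leaving 1 seat).
Remainders in descending order: Alpha 0.518, Gamma 0.281, Beta 0.201.
The surplus seat goes to Alpha.
Alpha receives 6.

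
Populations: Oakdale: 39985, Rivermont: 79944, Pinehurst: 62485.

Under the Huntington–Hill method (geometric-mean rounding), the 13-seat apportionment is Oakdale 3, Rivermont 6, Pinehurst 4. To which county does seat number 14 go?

Priority for the next seat is population ÷ (√(s·(s+1))).
Priorities: Oakdale 11542.675, Rivermont 12335.627, Pinehurst 13972.071.
Highest priority: Pinehurst.

Pinehurst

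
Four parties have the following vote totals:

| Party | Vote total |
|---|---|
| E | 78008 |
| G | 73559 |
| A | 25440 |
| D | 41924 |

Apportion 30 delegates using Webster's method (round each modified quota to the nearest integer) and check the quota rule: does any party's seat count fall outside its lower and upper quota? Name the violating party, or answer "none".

Standard quotas: E 10.689, G 10.080, A 3.486, D 5.745.
Webster allocation: E 11, G 10, A 3, D 6.
Every allocation lies between the lower and upper quota.

none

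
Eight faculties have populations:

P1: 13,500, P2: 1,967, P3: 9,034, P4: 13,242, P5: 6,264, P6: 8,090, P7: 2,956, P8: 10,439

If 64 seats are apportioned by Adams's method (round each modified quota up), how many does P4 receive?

13

Standard divisor 65492/64 ≈ 1023.312; standard quotas: P1 13.192, P2 1.922, P3 8.828, P4 12.940, P5 6.121, P6 7.906, P7 2.889, P8 10.201.
Rounding up gives 14, 2, 9, 13, 7, 8, 3, 11 = 67 seats, so the divisor must be adjusted.
With modified divisor 1100: modified quotas P1 12.273, P2 1.788, P3 8.213, P4 12.038, P5 5.695, P6 7.355, P7 2.687, P8 9.490.
Rounding up: P1 13, P2 2, P3 9, P4 13, P5 6, P6 8, P7 3, P8 10 (total 64).
P4 receives 13.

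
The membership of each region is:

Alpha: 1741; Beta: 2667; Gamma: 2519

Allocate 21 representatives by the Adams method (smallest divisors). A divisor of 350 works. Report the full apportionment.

Alpha 5; Beta 8; Gamma 8

With modified divisor 350: modified quotas Alpha 4.974, Beta 7.620, Gamma 7.197.
Rounding up: Alpha 5, Beta 8, Gamma 8 (total 21).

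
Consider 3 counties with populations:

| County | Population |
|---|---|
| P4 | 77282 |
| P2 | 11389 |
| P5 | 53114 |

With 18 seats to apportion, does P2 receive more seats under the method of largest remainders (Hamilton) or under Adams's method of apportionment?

Adams

Hamilton: P4 10, P2 1, P5 7.
Adams: P4 9, P2 2, P5 7.
P2 gets 1 under Hamilton and 2 under Adams.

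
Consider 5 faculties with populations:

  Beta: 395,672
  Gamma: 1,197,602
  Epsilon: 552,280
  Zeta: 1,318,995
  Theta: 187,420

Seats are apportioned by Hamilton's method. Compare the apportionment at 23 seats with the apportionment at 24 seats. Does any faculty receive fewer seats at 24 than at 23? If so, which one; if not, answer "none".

At 23 seats: Beta 3, Gamma 8, Epsilon 3, Zeta 8, Theta 1.
At 24 seats: Beta 2, Gamma 8, Epsilon 4, Zeta 9, Theta 1.
Beta drops from 3 to 2.

Beta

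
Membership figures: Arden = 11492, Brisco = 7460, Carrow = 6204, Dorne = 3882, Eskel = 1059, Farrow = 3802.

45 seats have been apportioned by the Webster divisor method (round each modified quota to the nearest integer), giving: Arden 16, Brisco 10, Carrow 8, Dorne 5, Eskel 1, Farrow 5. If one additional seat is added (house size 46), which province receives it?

Priority for the next seat is population ÷ (current seats + 0.5).
Priorities: Arden 696.485, Brisco 710.476, Carrow 729.882, Dorne 705.818, Eskel 706.000, Farrow 691.273.
Highest priority: Carrow.

Carrow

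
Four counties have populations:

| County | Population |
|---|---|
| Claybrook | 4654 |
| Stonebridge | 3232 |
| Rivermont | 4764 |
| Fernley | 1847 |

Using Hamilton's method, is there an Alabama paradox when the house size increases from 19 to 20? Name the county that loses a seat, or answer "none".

At 19 seats: Claybrook 6, Stonebridge 4, Rivermont 6, Fernley 3.
At 20 seats: Claybrook 6, Stonebridge 4, Rivermont 7, Fernley 3.
No county's allocation decreased.

none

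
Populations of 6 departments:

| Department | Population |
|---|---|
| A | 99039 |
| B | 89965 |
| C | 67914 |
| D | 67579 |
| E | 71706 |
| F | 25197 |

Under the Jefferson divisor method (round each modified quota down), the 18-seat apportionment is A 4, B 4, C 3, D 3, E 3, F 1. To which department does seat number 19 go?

A

Priority for the next seat is population ÷ (current seats + 1).
Priorities: A 19807.800, B 17993.000, C 16978.500, D 16894.750, E 17926.500, F 12598.500.
Highest priority: A.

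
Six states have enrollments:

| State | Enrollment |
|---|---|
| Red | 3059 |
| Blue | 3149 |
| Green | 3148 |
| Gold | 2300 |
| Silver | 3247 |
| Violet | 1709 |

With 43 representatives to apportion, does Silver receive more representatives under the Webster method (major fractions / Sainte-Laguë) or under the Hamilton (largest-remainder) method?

Webster

Webster: Red 8, Blue 8, Green 8, Gold 6, Silver 9, Violet 4.
Hamilton: Red 8, Blue 8, Green 8, Gold 6, Silver 8, Violet 5.
Silver gets 9 under Webster and 8 under Hamilton.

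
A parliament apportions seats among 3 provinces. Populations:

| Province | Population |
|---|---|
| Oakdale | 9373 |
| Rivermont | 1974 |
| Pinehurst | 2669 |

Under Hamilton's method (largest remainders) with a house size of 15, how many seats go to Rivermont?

The standard divisor is 14016/15 ≈ 934.4.
Standard quotas: Oakdale 10.0310, Rivermont 2.1126, Pinehurst 2.8564.
Lower quotas: Oakdale 10, Rivermont 2, Pinehurst 2 (sum 14, leaving 1 seat).
Remainders in descending order: Pinehurst 0.8564, Rivermont 0.1126, Oakdale 0.0310.
Largest remainder: Pinehurst receives the extra seat.
Rivermont receives 2.

2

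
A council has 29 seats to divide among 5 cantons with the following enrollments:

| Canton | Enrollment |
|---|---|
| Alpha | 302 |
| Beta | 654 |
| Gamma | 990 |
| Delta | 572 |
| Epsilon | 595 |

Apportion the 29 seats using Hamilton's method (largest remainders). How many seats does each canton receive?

Alpha=3; Beta=6; Gamma=9; Delta=5; Epsilon=6

Total 3113; standard divisor 3113/29 ≈ 107.345.
Standard quotas: Alpha 2.813, Beta 6.093, Gamma 9.223, Delta 5.329, Epsilon 5.543.
Lower quotas: Alpha 2, Beta 6, Gamma 9, Delta 5, Epsilon 5 (sum 27, leaving 2 seats).
Remainders in descending order: Alpha 0.813, Epsilon 0.543, Delta 0.329, Gamma 0.223, Beta 0.093.
The surplus seats go to Alpha, Epsilon.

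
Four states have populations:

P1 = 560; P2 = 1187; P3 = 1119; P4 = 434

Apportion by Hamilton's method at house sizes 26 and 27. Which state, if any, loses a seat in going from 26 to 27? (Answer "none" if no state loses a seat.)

At 26 seats: P1 4, P2 9, P3 9, P4 4.
At 27 seats: P1 5, P2 10, P3 9, P4 3.
P4 drops from 4 to 3.

P4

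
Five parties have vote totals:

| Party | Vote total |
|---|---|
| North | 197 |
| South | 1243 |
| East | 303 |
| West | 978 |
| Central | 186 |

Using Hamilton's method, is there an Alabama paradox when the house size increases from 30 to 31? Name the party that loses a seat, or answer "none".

At 30 seats: North 2, South 13, East 3, West 10, Central 2.
At 31 seats: North 2, South 13, East 3, West 11, Central 2.
No party's allocation decreased.

none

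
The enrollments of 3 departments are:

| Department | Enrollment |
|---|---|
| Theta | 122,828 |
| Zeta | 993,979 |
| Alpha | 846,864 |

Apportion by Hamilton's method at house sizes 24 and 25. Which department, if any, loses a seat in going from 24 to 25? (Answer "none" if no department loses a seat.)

At 24 seats: Theta 2, Zeta 12, Alpha 10.
At 25 seats: Theta 1, Zeta 13, Alpha 11.
Theta drops from 2 to 1.

Theta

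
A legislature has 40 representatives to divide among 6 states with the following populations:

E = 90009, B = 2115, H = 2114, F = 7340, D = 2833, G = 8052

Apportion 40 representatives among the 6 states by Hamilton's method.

E=32; B=1; H=1; F=2; D=1; G=3

Total 112463; standard divisor 112463/40 ≈ 2811.575.
Standard quotas: E 32.0137, B 0.7522, H 0.7519, F 2.6106, D 1.0076, G 2.8639.
Lower quotas: E 32, B 0, H 0, F 2, D 1, G 2 (sum 37, leaving 3 seats).
Remainders in descending order: G 0.8639, B 0.7522, H 0.7519, F 0.6106, E 0.0137, D 0.0076.
Largest remainders: G, B, H receive the extra seats.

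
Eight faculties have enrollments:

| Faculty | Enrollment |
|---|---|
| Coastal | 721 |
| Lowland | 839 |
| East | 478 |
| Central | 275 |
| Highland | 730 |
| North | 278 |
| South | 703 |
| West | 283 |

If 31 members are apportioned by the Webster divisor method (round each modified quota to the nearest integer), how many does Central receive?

2

Standard divisor 4307/31 ≈ 138.935; standard quotas: Coastal 5.189, Lowland 6.039, East 3.440, Central 1.979, Highland 5.254, North 2.001, South 5.060, West 2.037.
Rounding to the nearest integer gives 5, 6, 3, 2, 5, 2, 5, 2 = 30 seats, so the divisor must be adjusted.
With modified divisor 135: modified quotas Coastal 5.341, Lowland 6.215, East 3.541, Central 2.037, Highland 5.407, North 2.059, South 5.207, West 2.096.
Rounding to the nearest integer: Coastal 5, Lowland 6, East 4, Central 2, Highland 5, North 2, South 5, West 2 (total 31).
Central receives 2.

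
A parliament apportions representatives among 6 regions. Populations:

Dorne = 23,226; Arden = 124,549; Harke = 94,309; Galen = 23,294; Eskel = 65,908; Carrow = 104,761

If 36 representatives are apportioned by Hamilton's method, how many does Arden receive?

Standard divisor: 436047 ÷ 36 ≈ 12112.417.
Standard quotas: Dorne 1.9175, Arden 10.2828, Harke 7.7861, Galen 1.9232, Eskel 5.4414, Carrow 8.6491.
Lower quotas: Dorne 1, Arden 10, Harke 7, Galen 1, Eskel 5, Carrow 8 (sum 32, leaving 4 seats).
Remainders in descending order: Galen 0.9232, Dorne 0.9175, Harke 0.7861, Carrow 0.6491, Eskel 0.4414, Arden 0.2828.
The surplus seats go to Galen, Dorne, Harke, Carrow.
Arden receives 10.

10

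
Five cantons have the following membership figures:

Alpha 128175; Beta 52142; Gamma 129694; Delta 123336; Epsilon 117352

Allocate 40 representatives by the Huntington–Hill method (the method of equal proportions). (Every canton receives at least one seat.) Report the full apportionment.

Alpha: 9, Beta: 4, Gamma: 9, Delta: 9, Epsilon: 9

With divisor 13751: modified quotas Alpha 9.321, Beta 3.792, Gamma 9.432, Delta 8.969, Epsilon 8.534.
Geometric-mean thresholds: Alpha √(9·10)=9.487, Beta √(3·4)=3.464, Gamma √(9·10)=9.487, Delta √(8·9)=8.485, Epsilon √(8·9)=8.485.
Each quota rounded against its threshold gives Alpha 9, Beta 4, Gamma 9, Delta 9, Epsilon 9 (total 40).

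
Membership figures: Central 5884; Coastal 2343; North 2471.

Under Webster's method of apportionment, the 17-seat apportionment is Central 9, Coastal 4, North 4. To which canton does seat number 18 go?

Central

Priority for the next seat is population ÷ (current seats + 0.5).
Priorities: Central 619.368, Coastal 520.667, North 549.111.
Highest priority: Central.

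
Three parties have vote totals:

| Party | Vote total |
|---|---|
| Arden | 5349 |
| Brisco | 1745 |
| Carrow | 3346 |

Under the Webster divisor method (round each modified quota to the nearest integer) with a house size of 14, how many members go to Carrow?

5

Standard divisor 10440/14 ≈ 745.714; standard quotas: Arden 7.173, Brisco 2.340, Carrow 4.487.
Rounding to the nearest integer gives 7, 2, 4 = 13 seats, so the divisor must be adjusted.
With modified divisor 730: modified quotas Arden 7.327, Brisco 2.390, Carrow 4.584.
Rounding to the nearest integer: Arden 7, Brisco 2, Carrow 5 (total 14).
Carrow receives 5.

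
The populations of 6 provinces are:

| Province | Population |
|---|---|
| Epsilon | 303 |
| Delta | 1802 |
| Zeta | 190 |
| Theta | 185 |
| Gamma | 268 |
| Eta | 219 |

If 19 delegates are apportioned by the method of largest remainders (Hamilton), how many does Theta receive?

1

The standard divisor is 2967/19 ≈ 156.158.
Standard quotas: Epsilon 1.940, Delta 11.540, Zeta 1.217, Theta 1.185, Gamma 1.716, Eta 1.402.
Lower quotas: Epsilon 1, Delta 11, Zeta 1, Theta 1, Gamma 1, Eta 1 (sum 16, leaving 3 seats).
Remainders in descending order: Epsilon 0.940, Gamma 0.716, Delta 0.540, Eta 0.402, Zeta 0.217, Theta 0.185.
Largest remainders: Epsilon, Gamma, Delta receive the extra seats.
Theta receives 1.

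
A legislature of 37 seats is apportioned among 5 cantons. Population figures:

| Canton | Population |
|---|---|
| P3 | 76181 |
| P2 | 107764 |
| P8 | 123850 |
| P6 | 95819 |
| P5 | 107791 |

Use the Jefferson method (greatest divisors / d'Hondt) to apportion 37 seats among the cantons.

P3: 5, P2: 8, P8: 9, P6: 7, P5: 8

Standard divisor 511405/37 ≈ 13821.757; standard quotas: P3 5.512, P2 7.797, P8 8.961, P6 6.932, P5 7.799.
Rounding down gives 5, 7, 8, 6, 7 = 33 seats, so the divisor must be adjusted.
With modified divisor 13100: modified quotas P3 5.815, P2 8.226, P8 9.454, P6 7.314, P5 8.228.
Rounding down: P3 5, P2 8, P8 9, P6 7, P5 8 (total 37).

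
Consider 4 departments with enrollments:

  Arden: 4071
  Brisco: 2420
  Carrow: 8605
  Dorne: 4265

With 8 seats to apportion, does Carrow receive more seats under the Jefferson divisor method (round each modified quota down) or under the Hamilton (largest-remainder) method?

Jefferson: Arden 1, Brisco 1, Carrow 4, Dorne 2.
Hamilton: Arden 2, Brisco 1, Carrow 3, Dorne 2.
Carrow gets 4 under Jefferson and 3 under Hamilton.

Jefferson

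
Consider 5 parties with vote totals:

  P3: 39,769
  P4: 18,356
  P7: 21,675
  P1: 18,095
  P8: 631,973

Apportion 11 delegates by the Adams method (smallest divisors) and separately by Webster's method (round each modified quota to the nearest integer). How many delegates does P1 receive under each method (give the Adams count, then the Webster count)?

1 and 0

Adams: P3 1, P4 1, P7 1, P1 1, P8 7.
Webster: P3 1, P4 0, P7 0, P1 0, P8 10.
P1 gets 1 under Adams and 0 under Webster.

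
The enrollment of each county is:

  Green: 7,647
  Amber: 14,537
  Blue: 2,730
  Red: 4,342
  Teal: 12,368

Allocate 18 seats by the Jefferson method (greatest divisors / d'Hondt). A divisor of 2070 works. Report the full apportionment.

With modified divisor 2070: modified quotas Green 3.694, Amber 7.023, Blue 1.319, Red 2.098, Teal 5.975.
Rounding down: Green 3, Amber 7, Blue 1, Red 2, Teal 5 (total 18).

Green: 3; Amber: 7; Blue: 1; Red: 2; Teal: 5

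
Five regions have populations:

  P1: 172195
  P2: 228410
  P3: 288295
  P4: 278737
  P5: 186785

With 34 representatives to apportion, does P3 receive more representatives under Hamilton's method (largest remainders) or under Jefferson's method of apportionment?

Jefferson

Hamilton: P1 5, P2 7, P3 8, P4 8, P5 6.
Jefferson: P1 5, P2 7, P3 9, P4 8, P5 5.
P3 gets 8 under Hamilton and 9 under Jefferson.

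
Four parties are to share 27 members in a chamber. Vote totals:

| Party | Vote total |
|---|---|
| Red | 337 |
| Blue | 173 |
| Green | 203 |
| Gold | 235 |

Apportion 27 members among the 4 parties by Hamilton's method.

Total 948; standard divisor 948/27 ≈ 35.111.
Standard quotas: Red 9.598, Blue 4.927, Green 5.782, Gold 6.693.
Lower quotas: Red 9, Blue 4, Green 5, Gold 6 (sum 24, leaving 3 seats).
Remainders in descending order: Blue 0.927, Green 0.782, Gold 0.693, Red 0.598.
Largest remainders: Blue, Green, Gold receive the extra seats.

Red: 9, Blue: 5, Green: 6, Gold: 7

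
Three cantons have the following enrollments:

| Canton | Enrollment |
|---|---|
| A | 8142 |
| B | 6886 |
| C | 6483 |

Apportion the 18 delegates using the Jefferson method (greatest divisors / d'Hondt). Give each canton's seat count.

Standard divisor 21511/18 ≈ 1195.056; standard quotas: A 6.813, B 5.762, C 5.425.
Rounding down gives 6, 5, 5 = 16 seats, so the divisor must be adjusted.
With modified divisor 1100: modified quotas A 7.402, B 6.260, C 5.894.
Rounding down: A 7, B 6, C 5 (total 18).

A 7, B 6, C 5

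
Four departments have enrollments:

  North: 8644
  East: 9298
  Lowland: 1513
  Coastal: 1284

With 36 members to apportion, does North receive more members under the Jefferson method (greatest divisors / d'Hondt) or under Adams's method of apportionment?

Jefferson: North 15, East 17, Lowland 2, Coastal 2.
Adams: North 14, East 16, Lowland 3, Coastal 3.
North gets 15 under Jefferson and 14 under Adams.

Jefferson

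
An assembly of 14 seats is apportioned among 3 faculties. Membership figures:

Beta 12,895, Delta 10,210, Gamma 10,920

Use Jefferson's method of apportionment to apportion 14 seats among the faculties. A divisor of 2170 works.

With modified divisor 2170: modified quotas Beta 5.942, Delta 4.705, Gamma 5.032.
Rounding down: Beta 5, Delta 4, Gamma 5 (total 14).

Beta 5, Delta 4, Gamma 5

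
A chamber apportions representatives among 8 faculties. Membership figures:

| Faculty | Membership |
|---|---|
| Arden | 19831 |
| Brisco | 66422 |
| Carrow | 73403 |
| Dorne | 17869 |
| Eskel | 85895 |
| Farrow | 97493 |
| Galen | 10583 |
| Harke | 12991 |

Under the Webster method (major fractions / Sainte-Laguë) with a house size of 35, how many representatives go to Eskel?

Standard divisor 384487/35 ≈ 10985.343; standard quotas: Arden 1.805, Brisco 6.046, Carrow 6.682, Dorne 1.627, Eskel 7.819, Farrow 8.875, Galen 0.963, Harke 1.183.
Rounding to the nearest integer gives 2, 6, 7, 2, 8, 9, 1, 1 = 36 seats, so the divisor must be adjusted.
With modified divisor 11400: modified quotas Arden 1.740, Brisco 5.826, Carrow 6.439, Dorne 1.567, Eskel 7.535, Farrow 8.552, Galen 0.928, Harke 1.140.
Rounding to the nearest integer: Arden 2, Brisco 6, Carrow 6, Dorne 2, Eskel 8, Farrow 9, Galen 1, Harke 1 (total 35).
Eskel receives 8.

8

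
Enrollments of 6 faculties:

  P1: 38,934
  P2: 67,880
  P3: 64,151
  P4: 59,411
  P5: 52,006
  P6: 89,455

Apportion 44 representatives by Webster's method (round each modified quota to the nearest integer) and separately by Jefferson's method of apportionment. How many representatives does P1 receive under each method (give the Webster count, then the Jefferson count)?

5 and 4

Webster: P1 5, P2 8, P3 8, P4 7, P5 6, P6 10.
Jefferson: P1 4, P2 8, P3 8, P4 7, P5 6, P6 11.
P1 gets 5 under Webster and 4 under Jefferson.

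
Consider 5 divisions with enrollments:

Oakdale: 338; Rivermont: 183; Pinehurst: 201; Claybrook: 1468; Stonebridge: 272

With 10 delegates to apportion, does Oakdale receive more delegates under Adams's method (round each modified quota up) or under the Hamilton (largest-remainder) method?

Adams: Oakdale 2, Rivermont 1, Pinehurst 1, Claybrook 5, Stonebridge 1.
Hamilton: Oakdale 1, Rivermont 1, Pinehurst 1, Claybrook 6, Stonebridge 1.
Oakdale gets 2 under Adams and 1 under Hamilton.

Adams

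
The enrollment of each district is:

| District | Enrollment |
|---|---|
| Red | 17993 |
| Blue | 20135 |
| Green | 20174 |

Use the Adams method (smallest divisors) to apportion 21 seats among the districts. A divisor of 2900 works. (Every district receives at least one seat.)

With modified divisor 2900: modified quotas Red 6.204, Blue 6.943, Green 6.957.
Rounding up: Red 7, Blue 7, Green 7 (total 21).

Red=7, Blue=7, Green=7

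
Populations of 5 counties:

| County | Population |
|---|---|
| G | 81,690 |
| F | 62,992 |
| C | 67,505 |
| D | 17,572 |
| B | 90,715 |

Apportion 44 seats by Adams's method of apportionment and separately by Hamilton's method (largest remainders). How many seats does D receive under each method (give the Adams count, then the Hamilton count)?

3 and 2

Adams: G 11, F 9, C 9, D 3, B 12.
Hamilton: G 11, F 9, C 9, D 2, B 13.
D gets 3 under Adams and 2 under Hamilton.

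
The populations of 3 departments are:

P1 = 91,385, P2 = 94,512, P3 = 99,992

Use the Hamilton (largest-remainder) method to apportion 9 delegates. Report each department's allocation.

Total 285889; standard divisor 285889/9 ≈ 31765.444.
Standard quotas: P1 2.8769, P2 2.9753, P3 3.1478.
Lower quotas: P1 2, P2 2, P3 3 (sum 7, leaving 2 seats).
Remainders in descending order: P2 0.9753, P1 0.8769, P3 0.1478.
Largest remainders: P2, P1 receive the extra seats.

P1: 3; P2: 3; P3: 3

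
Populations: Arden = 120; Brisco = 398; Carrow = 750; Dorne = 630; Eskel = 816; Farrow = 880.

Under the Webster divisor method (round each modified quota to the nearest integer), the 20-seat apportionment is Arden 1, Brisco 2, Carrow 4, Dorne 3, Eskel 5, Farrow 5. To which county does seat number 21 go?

Dorne

Priority for the next seat is population ÷ (current seats + 0.5).
Priorities: Arden 80.000, Brisco 159.200, Carrow 166.667, Dorne 180.000, Eskel 148.364, Farrow 160.000.
Highest priority: Dorne.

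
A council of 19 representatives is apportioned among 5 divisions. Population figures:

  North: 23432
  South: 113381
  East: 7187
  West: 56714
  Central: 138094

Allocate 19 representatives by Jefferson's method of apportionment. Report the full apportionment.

North 1; South 7; East 0; West 3; Central 8

Standard divisor 338808/19 ≈ 17832; standard quotas: North 1.314, South 6.358, East 0.403, West 3.180, Central 7.744.
Rounding down gives 1, 6, 0, 3, 7 = 17 seats, so the divisor must be adjusted.
With modified divisor 15800: modified quotas North 1.483, South 7.176, East 0.455, West 3.589, Central 8.740.
Rounding down: North 1, South 7, East 0, West 3, Central 8 (total 19).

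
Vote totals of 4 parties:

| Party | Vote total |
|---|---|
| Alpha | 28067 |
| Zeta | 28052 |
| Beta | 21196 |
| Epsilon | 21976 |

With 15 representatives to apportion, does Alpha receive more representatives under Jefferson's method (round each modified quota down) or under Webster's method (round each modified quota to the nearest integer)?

Jefferson

Jefferson: Alpha 5, Zeta 4, Beta 3, Epsilon 3.
Webster: Alpha 4, Zeta 4, Beta 3, Epsilon 4.
Alpha gets 5 under Jefferson and 4 under Webster.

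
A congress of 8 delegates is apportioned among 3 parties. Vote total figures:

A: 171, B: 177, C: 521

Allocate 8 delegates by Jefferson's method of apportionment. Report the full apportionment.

A 1; B 2; C 5

Standard divisor 869/8 ≈ 108.625; standard quotas: A 1.574, B 1.629, C 4.796.
Rounding down gives 1, 1, 4 = 6 seats, so the divisor must be adjusted.
With modified divisor 87.33: modified quotas A 1.958, B 2.027, C 5.966.
Rounding down: A 1, B 2, C 5 (total 8).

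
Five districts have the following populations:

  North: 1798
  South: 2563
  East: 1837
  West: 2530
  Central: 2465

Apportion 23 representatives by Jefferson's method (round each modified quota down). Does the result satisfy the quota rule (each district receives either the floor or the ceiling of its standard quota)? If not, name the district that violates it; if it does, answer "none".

none

Standard quotas: North 3.695, South 5.267, East 3.775, West 5.199, Central 5.065.
Jefferson allocation: North 4, South 5, East 4, West 5, Central 5.
Every allocation lies between the lower and upper quota.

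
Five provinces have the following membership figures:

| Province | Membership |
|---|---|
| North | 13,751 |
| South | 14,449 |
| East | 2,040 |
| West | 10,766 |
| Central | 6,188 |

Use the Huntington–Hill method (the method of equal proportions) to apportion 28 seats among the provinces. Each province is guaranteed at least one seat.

North=8; South=9; East=1; West=6; Central=4

With divisor 1682: modified quotas North 8.175, South 8.590, East 1.213, West 6.401, Central 3.679.
Geometric-mean thresholds: North √(8·9)=8.485, South √(8·9)=8.485, East √(1·2)=1.414, West √(6·7)=6.481, Central √(3·4)=3.464.
Each quota rounded against its threshold gives North 8, South 9, East 1, West 6, Central 4 (total 28).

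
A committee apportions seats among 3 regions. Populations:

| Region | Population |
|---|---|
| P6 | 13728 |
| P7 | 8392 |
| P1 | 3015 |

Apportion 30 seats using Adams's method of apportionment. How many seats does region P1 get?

Standard divisor 25135/30 ≈ 837.833; standard quotas: P6 16.385, P7 10.016, P1 3.599.
Rounding up gives 17, 11, 4 = 32 seats, so the divisor must be adjusted.
With modified divisor 900: modified quotas P6 15.253, P7 9.324, P1 3.350.
Rounding up: P6 16, P7 10, P1 4 (total 30).
P1 receives 4.

4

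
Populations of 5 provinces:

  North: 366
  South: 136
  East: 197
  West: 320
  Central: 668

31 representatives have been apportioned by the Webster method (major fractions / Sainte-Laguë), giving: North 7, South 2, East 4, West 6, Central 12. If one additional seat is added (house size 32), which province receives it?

Priority for the next seat is population ÷ (current seats + 0.5).
Priorities: North 48.800, South 54.400, East 43.778, West 49.231, Central 53.440.
Highest priority: South.

South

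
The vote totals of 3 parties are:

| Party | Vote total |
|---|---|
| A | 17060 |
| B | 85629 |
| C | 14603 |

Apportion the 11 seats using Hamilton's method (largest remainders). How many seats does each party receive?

A 2; B 8; C 1

Total 117292; standard divisor 117292/11 ≈ 10662.909.
Standard quotas: A 1.5999, B 8.0305, C 1.3695.
Lower quotas: A 1, B 8, C 1 (sum 10, leaving 1 seat).
Remainders in descending order: A 0.5999, C 0.3695, B 0.0305.
The surplus seat goes to A.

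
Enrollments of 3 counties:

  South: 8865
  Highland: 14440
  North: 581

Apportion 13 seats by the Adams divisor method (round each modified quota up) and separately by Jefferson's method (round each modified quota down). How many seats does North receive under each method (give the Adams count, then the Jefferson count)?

Adams: South 5, Highland 7, North 1.
Jefferson: South 5, Highland 8, North 0.
North gets 1 under Adams and 0 under Jefferson.

1 and 0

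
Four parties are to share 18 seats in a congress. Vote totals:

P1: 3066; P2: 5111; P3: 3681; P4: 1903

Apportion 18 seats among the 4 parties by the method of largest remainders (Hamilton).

Standard divisor: 13761 ÷ 18 ≈ 764.5.
Standard quotas: P1 4.0105, P2 6.6854, P3 4.8149, P4 2.4892.
Lower quotas: P1 4, P2 6, P3 4, P4 2 (sum 16, leaving 2 seats).
Remainders in descending order: P3 0.8149, P2 0.6854, P4 0.4892, P1 0.0105.
Largest remainders: P3, P2 receive the extra seats.

P1: 4; P2: 7; P3: 5; P4: 2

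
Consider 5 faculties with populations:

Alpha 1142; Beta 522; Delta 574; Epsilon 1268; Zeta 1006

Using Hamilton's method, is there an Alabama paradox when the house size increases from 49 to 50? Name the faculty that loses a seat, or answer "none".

none

At 49 seats: Alpha 12, Beta 6, Delta 6, Epsilon 14, Zeta 11.
At 50 seats: Alpha 13, Beta 6, Delta 6, Epsilon 14, Zeta 11.
No faculty's allocation decreased.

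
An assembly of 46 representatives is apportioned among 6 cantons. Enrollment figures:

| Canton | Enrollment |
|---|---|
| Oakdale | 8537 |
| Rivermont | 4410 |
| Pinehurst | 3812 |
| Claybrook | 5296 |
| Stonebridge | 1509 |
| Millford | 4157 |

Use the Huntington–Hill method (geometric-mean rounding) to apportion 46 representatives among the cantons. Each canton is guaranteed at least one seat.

Oakdale 14; Rivermont 7; Pinehurst 6; Claybrook 9; Stonebridge 3; Millford 7

With divisor 603: modified quotas Oakdale 14.158, Rivermont 7.313, Pinehurst 6.322, Claybrook 8.783, Stonebridge 2.502, Millford 6.894.
Geometric-mean thresholds: Oakdale √(14·15)=14.491, Rivermont √(7·8)=7.483, Pinehurst √(6·7)=6.481, Claybrook √(8·9)=8.485, Stonebridge √(2·3)=2.449, Millford √(6·7)=6.481.
Each quota rounded against its threshold gives Oakdale 14, Rivermont 7, Pinehurst 6, Claybrook 9, Stonebridge 3, Millford 7 (total 46).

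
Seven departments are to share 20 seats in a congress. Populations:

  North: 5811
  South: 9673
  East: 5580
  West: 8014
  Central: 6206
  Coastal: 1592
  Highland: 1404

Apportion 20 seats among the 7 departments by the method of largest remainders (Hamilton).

North 3; South 5; East 3; West 4; Central 3; Coastal 1; Highland 1

The standard divisor is 38280/20 = 1914.
Standard quotas: North 3.0361, South 5.0538, East 2.9154, West 4.1870, Central 3.2424, Coastal 0.8318, Highland 0.7335.
Lower quotas: North 3, South 5, East 2, West 4, Central 3, Coastal 0, Highland 0 (sum 17, leaving 3 seats).
Remainders in descending order: East 0.9154, Coastal 0.8318, Highland 0.7335, Central 0.2424, West 0.1870, South 0.0538, North 0.0361.
The surplus seats go to East, Coastal, Highland.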